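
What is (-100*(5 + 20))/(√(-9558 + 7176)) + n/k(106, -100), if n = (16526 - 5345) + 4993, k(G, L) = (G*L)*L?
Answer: 8087/530000 + 1250*I*√2382/1191 ≈ 0.015258 + 51.224*I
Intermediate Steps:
k(G, L) = G*L²
n = 16174 (n = 11181 + 4993 = 16174)
(-100*(5 + 20))/(√(-9558 + 7176)) + n/k(106, -100) = (-100*(5 + 20))/(√(-9558 + 7176)) + 16174/((106*(-100)²)) = (-100*25)/(√(-2382)) + 16174/((106*10000)) = -2500*(-I*√2382/2382) + 16174/1060000 = -(-1250)*I*√2382/1191 + 16174*(1/1060000) = 1250*I*√2382/1191 + 8087/530000 = 8087/530000 + 1250*I*√2382/1191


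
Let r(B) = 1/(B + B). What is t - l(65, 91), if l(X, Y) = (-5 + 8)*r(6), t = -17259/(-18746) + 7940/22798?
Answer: 435471095/427371308 ≈ 1.0190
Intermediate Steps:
r(B) = 1/(2*B)
t = 271156961/213685654 (t = -17259*(-1/18746) + 7940*(1/22798) = 17259/18746 + 3970/11399 = 271156961/213685654 ≈ 1.2690)
l(X, Y) = ¼ (l(X, Y) = (-5 + 8)*((½)/6) = 3*((½)*(⅙)) = 3*(1/12) = ¼)
t - l(65, 91) = 271156961/213685654 - 1*¼ = 271156961/213685654 - ¼ = 435471095/427371308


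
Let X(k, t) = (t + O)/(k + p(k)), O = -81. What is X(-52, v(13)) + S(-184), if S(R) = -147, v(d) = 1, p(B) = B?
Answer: -1901/13 ≈ -146.23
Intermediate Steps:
X(k, t) = (-81 + t)/(2*k) (X(k, t) = (t - 81)/(k + k) = (-81 + t)/((2*k)) = (-81 + t)*(1/(2*k)) = (-81 + t)/(2*k))
X(-52, v(13)) + S(-184) = (1/2)*(-81 + 1)/(-52) - 147 = (1/2)*(-1/52)*(-80) - 147 = 10/13 - 147 = -1901/13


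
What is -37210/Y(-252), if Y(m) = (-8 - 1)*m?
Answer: -18605/1134 ≈ -16.407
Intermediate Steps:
Y(m) = -9*m
-37210/Y(-252) = -37210/((-9*(-252))) = -37210/2268 = -37210*1/2268 = -18605/1134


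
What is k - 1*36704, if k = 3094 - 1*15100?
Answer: -48710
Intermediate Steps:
k = -12006 (k = 3094 - 15100 = -12006)
k - 1*36704 = -12006 - 1*36704 = -12006 - 36704 = -48710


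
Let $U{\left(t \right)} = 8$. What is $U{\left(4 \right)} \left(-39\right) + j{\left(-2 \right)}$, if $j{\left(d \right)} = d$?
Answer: $-314$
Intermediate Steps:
$U{\left(4 \right)} \left(-39\right) + j{\left(-2 \right)} = 8 \left(-39\right) - 2 = -312 - 2 = -314$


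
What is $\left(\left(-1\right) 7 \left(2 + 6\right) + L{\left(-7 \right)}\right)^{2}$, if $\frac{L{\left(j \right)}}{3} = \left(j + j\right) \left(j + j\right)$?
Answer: $283024$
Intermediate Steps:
$L{\left(j \right)} = 12 j^{2}$ ($L{\left(j \right)} = 3 \left(j + j\right) \left(j + j\right) = 3 \cdot 2 j 2 j = 3 \cdot 4 j^{2} = 12 j^{2}$)
$\left(\left(-1\right) 7 \left(2 + 6\right) + L{\left(-7 \right)}\right)^{2} = \left(\left(-1\right) 7 \left(2 + 6\right) + 12 \left(-7\right)^{2}\right)^{2} = \left(\left(-7\right) 8 + 12 \cdot 49\right)^{2} = \left(-56 + 588\right)^{2} = 532^{2} = 283024$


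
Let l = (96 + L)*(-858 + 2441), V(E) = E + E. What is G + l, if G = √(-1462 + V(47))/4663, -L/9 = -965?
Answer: 13900323 + 6*I*√38/4663 ≈ 1.39e+7 + 0.0079319*I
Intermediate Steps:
V(E) = 2*E
L = 8685 (L = -9*(-965) = 8685)
G = 6*I*√38/4663 (G = √(-1462 + 2*47)/4663 = √(-1462 + 94)*(1/4663) = √(-1368)*(1/4663) = (6*I*√38)*(1/4663) = 6*I*√38/4663 ≈ 0.0079319*I)
l = 13900323 (l = (96 + 8685)*(-858 + 2441) = 8781*1583 = 13900323)
G + l = 6*I*√38/4663 + 13900323 = 13900323 + 6*I*√38/4663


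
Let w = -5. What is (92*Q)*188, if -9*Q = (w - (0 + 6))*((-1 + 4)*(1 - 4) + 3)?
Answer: -380512/3 ≈ -1.2684e+5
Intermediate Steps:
Q = -22/3 (Q = -(-5 - (0 + 6))*((-1 + 4)*(1 - 4) + 3)/9 = -(-5 - 1*6)*(3*(-3) + 3)/9 = -(-5 - 6)*(-9 + 3)/9 = -(-11)*(-6)/9 = -⅑*66 = -22/3 ≈ -7.3333)
(92*Q)*188 = (92*(-22/3))*188 = -2024/3*188 = -380512/3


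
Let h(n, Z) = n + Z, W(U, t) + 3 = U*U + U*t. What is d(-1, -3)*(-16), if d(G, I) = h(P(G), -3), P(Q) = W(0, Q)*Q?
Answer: 0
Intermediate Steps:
W(U, t) = -3 + U² + U*t (W(U, t) = -3 + (U*U + U*t) = -3 + (U² + U*t) = -3 + U² + U*t)
P(Q) = -3*Q (P(Q) = (-3 + 0² + 0*Q)*Q = (-3 + 0 + 0)*Q = -3*Q)
h(n, Z) = Z + n
d(G, I) = -3 - 3*G
d(-1, -3)*(-16) = (-3 - 3*(-1))*(-16) = (-3 + 3)*(-16) = 0*(-16) = 0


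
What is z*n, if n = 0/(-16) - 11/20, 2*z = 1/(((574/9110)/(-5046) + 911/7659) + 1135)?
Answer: -64547455599/266432868720196 ≈ -0.00024227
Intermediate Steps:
z = 29339752545/66608217180049 (z = 1/(2*(((574/9110)/(-5046) + 911/7659) + 1135)) = 1/(2*(((574*(1/9110))*(-1/5046) + 911*(1/7659)) + 1135)) = 1/(2*(((287/4555)*(-1/5046) + 911/7659) + 1135)) = 1/(2*((-287/22984530 + 911/7659) + 1135)) = 1/(2*(6978902899/58679505090 + 1135)) = 1/(2*(66608217180049/58679505090)) = (½)*(58679505090/66608217180049) = 29339752545/66608217180049 ≈ 0.00044048)
n = -11/20 (n = 0*(-1/16) - 11*1/20 = 0 - 11/20 = -11/20 ≈ -0.55000)
z*n = (29339752545/66608217180049)*(-11/20) = -64547455599/266432868720196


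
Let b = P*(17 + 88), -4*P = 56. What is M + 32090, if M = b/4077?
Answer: 43609820/1359 ≈ 32090.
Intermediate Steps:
P = -14 (P = -¼*56 = -14)
b = -1470 (b = -14*(17 + 88) = -14*105 = -1470)
M = -490/1359 (M = -1470/4077 = -1470*1/4077 = -490/1359 ≈ -0.36056)
M + 32090 = -490/1359 + 32090 = 43609820/1359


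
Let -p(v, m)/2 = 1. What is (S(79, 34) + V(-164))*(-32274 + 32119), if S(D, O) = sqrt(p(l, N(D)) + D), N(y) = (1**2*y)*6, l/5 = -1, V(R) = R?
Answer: 25420 - 155*sqrt(77) ≈ 24060.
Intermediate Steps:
l = -5 (l = 5*(-1) = -5)
N(y) = 6*y (N(y) = (1*y)*6 = y*6 = 6*y)
p(v, m) = -2 (p(v, m) = -2*1 = -2)
S(D, O) = sqrt(-2 + D)
(S(79, 34) + V(-164))*(-32274 + 32119) = (sqrt(-2 + 79) - 164)*(-32274 + 32119) = (sqrt(77) - 164)*(-155) = (-164 + sqrt(77))*(-155) = 25420 - 155*sqrt(77)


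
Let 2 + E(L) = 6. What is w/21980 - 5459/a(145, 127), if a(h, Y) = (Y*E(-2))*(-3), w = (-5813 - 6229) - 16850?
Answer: 18989353/8374380 ≈ 2.2676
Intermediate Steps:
E(L) = 4 (E(L) = -2 + 6 = 4)
w = -28892 (w = -12042 - 16850 = -28892)
a(h, Y) = -12*Y (a(h, Y) = (Y*4)*(-3) = (4*Y)*(-3) = -12*Y)
w/21980 - 5459/a(145, 127) = -28892/21980 - 5459/((-12*127)) = -28892*1/21980 - 5459/(-1524) = -7223/5495 - 5459*(-1/1524) = -7223/5495 + 5459/1524 = 18989353/8374380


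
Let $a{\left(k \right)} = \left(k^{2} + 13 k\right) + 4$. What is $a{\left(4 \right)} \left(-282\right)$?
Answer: $-20304$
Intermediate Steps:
$a{\left(k \right)} = 4 + k^{2} + 13 k$
$a{\left(4 \right)} \left(-282\right) = \left(4 + 4^{2} + 13 \cdot 4\right) \left(-282\right) = \left(4 + 16 + 52\right) \left(-282\right) = 72 \left(-282\right) = -20304$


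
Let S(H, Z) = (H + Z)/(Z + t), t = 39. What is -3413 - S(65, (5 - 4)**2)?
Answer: -68293/20 ≈ -3414.6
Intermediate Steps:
S(H, Z) = (H + Z)/(39 + Z) (S(H, Z) = (H + Z)/(Z + 39) = (H + Z)/(39 + Z))
-3413 - S(65, (5 - 4)**2) = -3413 - (65 + (5 - 4)**2)/(39 + (5 - 4)**2) = -3413 - (65 + 1**2)/(39 + 1**2) = -3413 - (65 + 1)/(39 + 1) = -3413 - 66/40 = -3413 - 1*33/20 = -3413 - 33/20 = -68293/20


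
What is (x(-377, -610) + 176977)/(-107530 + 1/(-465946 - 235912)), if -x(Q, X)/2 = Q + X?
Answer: -125598190958/75470790741 ≈ -1.6642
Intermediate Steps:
x(Q, X) = -2*Q - 2*X (x(Q, X) = -2*(Q + X) = -2*Q - 2*X)
(x(-377, -610) + 176977)/(-107530 + 1/(-465946 - 235912)) = ((-2*(-377) - 2*(-610)) + 176977)/(-107530 + 1/(-465946 - 235912)) = ((754 + 1220) + 176977)/(-107530 + 1/(-701858)) = (1974 + 176977)/(-107530 - 1/701858) = 178951/(-75470790741/701858) = 178951*(-701858/75470790741) = -125598190958/75470790741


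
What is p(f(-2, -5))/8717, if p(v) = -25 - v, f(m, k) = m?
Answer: -1/379 ≈ -0.0026385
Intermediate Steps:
p(f(-2, -5))/8717 = (-25 - 1*(-2))/8717 = (-25 + 2)*(1/8717) = -23*1/8717 = -1/379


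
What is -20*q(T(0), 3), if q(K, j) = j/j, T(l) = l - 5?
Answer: -20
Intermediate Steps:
T(l) = -5 + l
q(K, j) = 1
-20*q(T(0), 3) = -20*1 = -20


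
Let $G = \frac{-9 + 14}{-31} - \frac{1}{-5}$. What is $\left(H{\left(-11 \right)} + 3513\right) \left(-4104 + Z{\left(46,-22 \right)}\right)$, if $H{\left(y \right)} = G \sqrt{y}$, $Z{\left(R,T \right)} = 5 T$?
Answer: $-14803782 - \frac{25284 i \sqrt{11}}{155} \approx -1.4804 \cdot 10^{7} - 541.02 i$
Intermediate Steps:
$G = \frac{6}{155}$ ($G = 5 \left(- \frac{1}{31}\right) - - \frac{1}{5} = - \frac{5}{31} + \frac{1}{5} = \frac{6}{155} \approx 0.03871$)
$H{\left(y \right)} = \frac{6 \sqrt{y}}{155}$
$\left(H{\left(-11 \right)} + 3513\right) \left(-4104 + Z{\left(46,-22 \right)}\right) = \left(\frac{6 \sqrt{-11}}{155} + 3513\right) \left(-4104 + 5 \left(-22\right)\right) = \left(\frac{6 i \sqrt{11}}{155} + 3513\right) \left(-4104 - 110\right) = \left(\frac{6 i \sqrt{11}}{155} + 3513\right) \left(-4214\right) = \left(3513 + \frac{6 i \sqrt{11}}{155}\right) \left(-4214\right) = -14803782 - \frac{25284 i \sqrt{11}}{155}$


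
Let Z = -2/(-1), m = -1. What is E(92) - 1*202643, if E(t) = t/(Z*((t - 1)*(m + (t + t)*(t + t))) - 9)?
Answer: -1248605311351/6161601 ≈ -2.0264e+5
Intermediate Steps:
Z = 2 (Z = -2*(-1) = 2)
E(t) = t/(-9 + 2*(-1 + t)*(-1 + 4*t²)) (E(t) = t/(2*((t - 1)*(-1 + (t + t)*(t + t))) - 9) = t/(2*((-1 + t)*(-1 + (2*t)*(2*t))) - 9) = t/(2*((-1 + t)*(-1 + 4*t²)) - 9) = t/(2*(-1 + t)*(-1 + 4*t²) - 9) = t/(-9 + 2*(-1 + t)*(-1 + 4*t²)))
E(92) - 1*202643 = 92/(-7 - 8*92² - 2*92 + 8*92³) - 1*202643 = 92/(-7 - 8*8464 - 184 + 8*778688) - 202643 = 92/(-7 - 67712 - 184 + 6229504) - 202643 = 92/6161601 - 202643 = -1248605311351/6161601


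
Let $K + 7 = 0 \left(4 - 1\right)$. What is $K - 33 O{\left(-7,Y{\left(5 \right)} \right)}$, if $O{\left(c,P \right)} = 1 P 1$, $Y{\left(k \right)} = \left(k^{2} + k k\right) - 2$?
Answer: $-1591$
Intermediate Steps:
$Y{\left(k \right)} = -2 + 2 k^{2}$ ($Y{\left(k \right)} = \left(k^{2} + k^{2}\right) - 2 = 2 k^{2} - 2 = -2 + 2 k^{2}$)
$O{\left(c,P \right)} = P$ ($O{\left(c,P \right)} = P 1 = P$)
$K = -7$ ($K = -7 + 0 \left(4 - 1\right) = -7 + 0 \cdot 3 = -7 + 0 = -7$)
$K - 33 O{\left(-7,Y{\left(5 \right)} \right)} = -7 - 33 \left(-2 + 2 \cdot 5^{2}\right) = -7 - 33 \left(-2 + 2 \cdot 25\right) = -7 - 33 \left(-2 + 50\right) = -7 - 1584 = -1591$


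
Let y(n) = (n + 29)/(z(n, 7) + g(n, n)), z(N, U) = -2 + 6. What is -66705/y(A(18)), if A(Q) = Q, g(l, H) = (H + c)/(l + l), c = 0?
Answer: -600345/94 ≈ -6386.6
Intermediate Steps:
z(N, U) = 4
g(l, H) = H/(2*l) (g(l, H) = (H + 0)/(l + l) = H/((2*l)) = H*(1/(2*l)) = H/(2*l))
y(n) = 58/9 + 2*n/9 (y(n) = (n + 29)/(4 + n/(2*n)) = (29 + n)/(4 + ½) = (29 + n)/(9/2) = (29 + n)*(2/9) = 58/9 + 2*n/9)
-66705/y(A(18)) = -66705/(58/9 + (2/9)*18) = -66705/(58/9 + 4) = -66705/94/9 = -66705*9/94 = -600345/94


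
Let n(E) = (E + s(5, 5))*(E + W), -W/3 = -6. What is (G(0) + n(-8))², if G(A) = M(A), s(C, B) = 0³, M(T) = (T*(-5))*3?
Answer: 6400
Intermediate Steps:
W = 18 (W = -3*(-6) = 18)
M(T) = -15*T (M(T) = -5*T*3 = -15*T)
s(C, B) = 0
G(A) = -15*A
n(E) = E*(18 + E) (n(E) = (E + 0)*(E + 18) = E*(18 + E))
(G(0) + n(-8))² = (-15*0 - 8*(18 - 8))² = (0 - 8*10)² = (0 - 80)² = (-80)² = 6400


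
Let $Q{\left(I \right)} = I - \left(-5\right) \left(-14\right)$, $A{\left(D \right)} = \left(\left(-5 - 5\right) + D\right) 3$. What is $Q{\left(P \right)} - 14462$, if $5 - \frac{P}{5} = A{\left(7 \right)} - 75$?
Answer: $-14087$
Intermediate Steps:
$A{\left(D \right)} = -30 + 3 D$ ($A{\left(D \right)} = \left(\left(-5 - 5\right) + D\right) 3 = \left(-10 + D\right) 3 = -30 + 3 D$)
$P = 445$ ($P = 25 - 5 \left(\left(-30 + 3 \cdot 7\right) - 75\right) = 25 - 5 \left(\left(-30 + 21\right) - 75\right) = 25 - 5 \left(-9 - 75\right) = 25 - -420 = 25 + 420 = 445$)
$Q{\left(I \right)} = -70 + I$ ($Q{\left(I \right)} = I - 70 = -70 + I$)
$Q{\left(P \right)} - 14462 = \left(-70 + 445\right) - 14462 = 375 - 14462 = -14087$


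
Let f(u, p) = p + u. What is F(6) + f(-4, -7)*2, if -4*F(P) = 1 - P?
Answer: -83/4 ≈ -20.750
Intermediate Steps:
F(P) = -1/4 + P/4 (F(P) = -(1 - P)/4 = -1/4 + P/4)
F(6) + f(-4, -7)*2 = (-1/4 + (1/4)*6) + (-7 - 4)*2 = (-1/4 + 3/2) - 11*2 = 5/4 - 22 = -83/4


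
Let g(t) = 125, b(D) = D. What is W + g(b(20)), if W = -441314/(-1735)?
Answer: 658189/1735 ≈ 379.36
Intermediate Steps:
W = 441314/1735 (W = -441314*(-1/1735) = 441314/1735 ≈ 254.36)
W + g(b(20)) = 441314/1735 + 125 = 658189/1735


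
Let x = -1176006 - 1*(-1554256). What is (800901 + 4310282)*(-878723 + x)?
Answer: -2558009089559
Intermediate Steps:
x = 378250 (x = -1176006 + 1554256 = 378250)
(800901 + 4310282)*(-878723 + x) = (800901 + 4310282)*(-878723 + 378250) = 5111183*(-500473) = -2558009089559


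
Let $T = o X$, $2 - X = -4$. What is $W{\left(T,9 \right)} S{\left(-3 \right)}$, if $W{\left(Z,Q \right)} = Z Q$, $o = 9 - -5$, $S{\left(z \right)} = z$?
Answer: $-2268$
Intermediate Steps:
$o = 14$ ($o = 9 + 5 = 14$)
$X = 6$ ($X = 2 - -4 = 2 + 4 = 6$)
$T = 84$ ($T = 14 \cdot 6 = 84$)
$W{\left(Z,Q \right)} = Q Z$
$W{\left(T,9 \right)} S{\left(-3 \right)} = 9 \cdot 84 \left(-3\right) = 756 \left(-3\right) = -2268$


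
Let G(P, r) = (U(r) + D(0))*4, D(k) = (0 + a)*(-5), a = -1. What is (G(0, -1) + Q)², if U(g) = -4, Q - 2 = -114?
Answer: 11664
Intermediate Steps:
Q = -112 (Q = 2 - 114 = -112)
D(k) = 5 (D(k) = (0 - 1)*(-5) = -1*(-5) = 5)
G(P, r) = 4 (G(P, r) = (-4 + 5)*4 = 1*4 = 4)
(G(0, -1) + Q)² = (4 - 112)² = (-108)² = 11664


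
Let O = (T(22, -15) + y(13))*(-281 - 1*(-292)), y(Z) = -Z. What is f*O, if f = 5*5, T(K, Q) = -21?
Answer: -9350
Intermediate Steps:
f = 25
O = -374 (O = (-21 - 1*13)*(-281 - 1*(-292)) = (-21 - 13)*(-281 + 292) = -34*11 = -374)
f*O = 25*(-374) = -9350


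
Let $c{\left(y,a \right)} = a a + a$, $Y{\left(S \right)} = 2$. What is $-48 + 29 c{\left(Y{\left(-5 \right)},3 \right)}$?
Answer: $300$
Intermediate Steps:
$c{\left(y,a \right)} = a + a^{2}$ ($c{\left(y,a \right)} = a^{2} + a = a + a^{2}$)
$-48 + 29 c{\left(Y{\left(-5 \right)},3 \right)} = -48 + 29 \cdot 3 \left(1 + 3\right) = -48 + 29 \cdot 3 \cdot 4 = -48 + 29 \cdot 12 = -48 + 348 = 300$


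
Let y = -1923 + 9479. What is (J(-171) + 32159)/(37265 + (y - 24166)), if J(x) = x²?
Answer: 12280/4131 ≈ 2.9726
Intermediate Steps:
y = 7556
(J(-171) + 32159)/(37265 + (y - 24166)) = ((-171)² + 32159)/(37265 + (7556 - 24166)) = (29241 + 32159)/(37265 - 16610) = 61400/20655 = 61400*(1/20655) = 12280/4131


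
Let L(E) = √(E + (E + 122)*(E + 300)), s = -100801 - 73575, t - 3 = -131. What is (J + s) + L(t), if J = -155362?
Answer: -329738 + 2*I*√290 ≈ -3.2974e+5 + 34.059*I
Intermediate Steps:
t = -128 (t = 3 - 131 = -128)
s = -174376
L(E) = √(E + (122 + E)*(300 + E))
(J + s) + L(t) = (-155362 - 174376) + √(36600 + (-128)² + 423*(-128)) = -329738 + √(36600 + 16384 - 54144) = -329738 + √(-1160) = -329738 + 2*I*√290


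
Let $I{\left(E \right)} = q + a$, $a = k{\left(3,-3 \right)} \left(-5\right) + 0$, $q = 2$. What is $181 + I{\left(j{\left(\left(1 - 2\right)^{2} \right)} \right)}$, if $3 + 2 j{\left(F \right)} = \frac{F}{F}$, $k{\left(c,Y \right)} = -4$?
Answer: $203$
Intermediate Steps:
$j{\left(F \right)} = -1$ ($j{\left(F \right)} = - \frac{3}{2} + \frac{F \frac{1}{F}}{2} = - \frac{3}{2} + \frac{1}{2} \cdot 1 = - \frac{3}{2} + \frac{1}{2} = -1$)
$a = 20$ ($a = \left(-4\right) \left(-5\right) + 0 = 20 + 0 = 20$)
$I{\left(E \right)} = 22$ ($I{\left(E \right)} = 2 + 20 = 22$)
$181 + I{\left(j{\left(\left(1 - 2\right)^{2} \right)} \right)} = 181 + 22 = 203$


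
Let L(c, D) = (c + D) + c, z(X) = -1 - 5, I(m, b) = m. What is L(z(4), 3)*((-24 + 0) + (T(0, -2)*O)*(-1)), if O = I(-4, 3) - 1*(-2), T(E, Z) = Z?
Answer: 252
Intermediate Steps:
O = -2 (O = -4 - 1*(-2) = -4 + 2 = -2)
z(X) = -6
L(c, D) = D + 2*c (L(c, D) = (D + c) + c = D + 2*c)
L(z(4), 3)*((-24 + 0) + (T(0, -2)*O)*(-1)) = (3 + 2*(-6))*((-24 + 0) - 2*(-2)*(-1)) = (3 - 12)*(-24 + 4*(-1)) = -9*(-24 - 4) = -9*(-28) = 252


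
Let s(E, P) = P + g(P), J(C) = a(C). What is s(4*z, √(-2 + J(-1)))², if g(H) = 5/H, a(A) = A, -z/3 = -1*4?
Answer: -4/3 ≈ -1.3333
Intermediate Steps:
z = 12 (z = -(-3)*4 = -3*(-4) = 12)
J(C) = C
s(E, P) = P + 5/P
s(4*z, √(-2 + J(-1)))² = (√(-2 - 1) + 5/(√(-2 - 1)))² = (√(-3) + 5/(√(-3)))² = (I*√3 + 5/((I*√3)))² = (I*√3 + 5*(-I*√3/3))² = (I*√3 - 5*I*√3/3)² = (-2*I*√3/3)² = -4/3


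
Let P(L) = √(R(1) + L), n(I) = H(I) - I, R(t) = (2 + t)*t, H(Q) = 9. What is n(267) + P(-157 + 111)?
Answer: -258 + I*√43 ≈ -258.0 + 6.5574*I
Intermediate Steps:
R(t) = t*(2 + t)
n(I) = 9 - I
P(L) = √(3 + L) (P(L) = √(1*(2 + 1) + L) = √(1*3 + L) = √(3 + L))
n(267) + P(-157 + 111) = (9 - 1*267) + √(3 + (-157 + 111)) = (9 - 267) + √(3 - 46) = -258 + √(-43) = -258 + I*√43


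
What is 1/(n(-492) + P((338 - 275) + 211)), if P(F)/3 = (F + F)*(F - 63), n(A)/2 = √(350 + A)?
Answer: 86721/30082127506 - I*√142/60164255012 ≈ 2.8828e-6 - 1.9806e-10*I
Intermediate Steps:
n(A) = 2*√(350 + A)
P(F) = 6*F*(-63 + F) (P(F) = 3*((F + F)*(F - 63)) = 3*((2*F)*(-63 + F)) = 3*(2*F*(-63 + F)) = 6*F*(-63 + F))
1/(n(-492) + P((338 - 275) + 211)) = 1/(2*√(350 - 492) + 6*((338 - 275) + 211)*(-63 + ((338 - 275) + 211))) = 1/(2*√(-142) + 6*(63 + 211)*(-63 + (63 + 211))) = 1/(2*(I*√142) + 6*274*(-63 + 274)) = 1/(2*I*√142 + 6*274*211) = 1/(2*I*√142 + 346884) = 1/(346884 + 2*I*√142)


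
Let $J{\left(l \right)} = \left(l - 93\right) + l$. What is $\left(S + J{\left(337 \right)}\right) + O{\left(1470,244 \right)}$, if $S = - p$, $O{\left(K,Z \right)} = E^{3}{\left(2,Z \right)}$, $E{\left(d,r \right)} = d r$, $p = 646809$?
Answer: $115568044$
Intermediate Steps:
$O{\left(K,Z \right)} = 8 Z^{3}$ ($O{\left(K,Z \right)} = \left(2 Z\right)^{3} = 8 Z^{3}$)
$S = -646809$ ($S = \left(-1\right) 646809 = -646809$)
$J{\left(l \right)} = -93 + 2 l$ ($J{\left(l \right)} = \left(-93 + l\right) + l = -93 + 2 l$)
$\left(S + J{\left(337 \right)}\right) + O{\left(1470,244 \right)} = \left(-646809 + \left(-93 + 2 \cdot 337\right)\right) + 8 \cdot 244^{3} = \left(-646809 + \left(-93 + 674\right)\right) + 8 \cdot 14526784 = \left(-646809 + 581\right) + 116214272 = -646228 + 116214272 = 115568044$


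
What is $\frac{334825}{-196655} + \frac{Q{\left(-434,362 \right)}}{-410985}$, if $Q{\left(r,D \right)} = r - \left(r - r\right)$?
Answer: $- \frac{27504540871}{16164451035} \approx -1.7015$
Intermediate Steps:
$Q{\left(r,D \right)} = r$ ($Q{\left(r,D \right)} = r - 0 = r + 0 = r$)
$\frac{334825}{-196655} + \frac{Q{\left(-434,362 \right)}}{-410985} = \frac{334825}{-196655} - \frac{434}{-410985} = 334825 \left(- \frac{1}{196655}\right) - - \frac{434}{410985} = - \frac{66965}{39331} + \frac{434}{410985} = - \frac{27504540871}{16164451035}$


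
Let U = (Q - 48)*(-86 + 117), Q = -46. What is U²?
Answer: 8491396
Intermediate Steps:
U = -2914 (U = (-46 - 48)*(-86 + 117) = -94*31 = -2914)
U² = (-2914)² = 8491396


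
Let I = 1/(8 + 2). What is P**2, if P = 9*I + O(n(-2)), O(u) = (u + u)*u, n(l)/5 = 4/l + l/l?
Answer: 259081/100 ≈ 2590.8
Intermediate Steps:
n(l) = 5 + 20/l (n(l) = 5*(4/l + l/l) = 5*(4/l + 1) = 5*(1 + 4/l) = 5 + 20/l)
O(u) = 2*u**2 (O(u) = (2*u)*u = 2*u**2)
I = 1/10 ≈ 0.10000
P = 509/10 (P = 9*(1/10) + 2*(5 + 20/(-2))**2 = 9/10 + 2*(5 + 20*(-1/2))**2 = 9/10 + 2*(5 - 10)**2 = 9/10 + 2*(-5)**2 = 9/10 + 2*25 = 9/10 + 50 = 509/10 ≈ 50.900)
P**2 = (509/10)**2 = 259081/100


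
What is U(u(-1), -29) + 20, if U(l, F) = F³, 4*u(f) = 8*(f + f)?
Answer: -24369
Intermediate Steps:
u(f) = 4*f (u(f) = (8*(f + f))/4 = (8*(2*f))/4 = (16*f)/4 = 4*f)
U(u(-1), -29) + 20 = (-29)³ + 20 = -24389 + 20 = -24369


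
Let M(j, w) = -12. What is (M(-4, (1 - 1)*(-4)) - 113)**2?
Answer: 15625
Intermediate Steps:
(M(-4, (1 - 1)*(-4)) - 113)**2 = (-12 - 113)**2 = (-125)**2 = 15625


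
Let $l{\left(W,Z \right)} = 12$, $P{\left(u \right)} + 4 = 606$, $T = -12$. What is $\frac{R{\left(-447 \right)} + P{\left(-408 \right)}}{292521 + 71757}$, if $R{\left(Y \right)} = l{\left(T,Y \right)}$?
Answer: $\frac{307}{182139} \approx 0.0016855$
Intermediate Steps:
$P{\left(u \right)} = 602$ ($P{\left(u \right)} = -4 + 606 = 602$)
$R{\left(Y \right)} = 12$
$\frac{R{\left(-447 \right)} + P{\left(-408 \right)}}{292521 + 71757} = \frac{12 + 602}{292521 + 71757} = \frac{614}{364278} = 614 \cdot \frac{1}{364278} = \frac{307}{182139}$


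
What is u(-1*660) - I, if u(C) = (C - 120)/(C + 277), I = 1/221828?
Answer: 173025457/84960124 ≈ 2.0365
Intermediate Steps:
I = 1/221828 ≈ 4.5080e-6
u(C) = (-120 + C)/(277 + C)
u(-1*660) - I = (-120 - 1*660)/(277 - 1*660) - 1*1/221828 = (-120 - 660)/(277 - 660) - 1/221828 = -780/(-383) - 1/221828 = -1/383*(-780) - 1/221828 = 780/383 - 1/221828 = 173025457/84960124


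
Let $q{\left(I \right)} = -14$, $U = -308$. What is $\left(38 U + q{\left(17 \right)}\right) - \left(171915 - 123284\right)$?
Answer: $-60349$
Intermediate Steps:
$\left(38 U + q{\left(17 \right)}\right) - \left(171915 - 123284\right) = \left(38 \left(-308\right) - 14\right) - \left(171915 - 123284\right) = \left(-11704 - 14\right) - \left(171915 - 123284\right) = -11718 - 48631 = -60349$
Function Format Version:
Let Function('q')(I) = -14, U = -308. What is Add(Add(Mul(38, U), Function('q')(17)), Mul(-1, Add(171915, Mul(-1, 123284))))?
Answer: -60349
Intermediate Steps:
Add(Add(Mul(38, U), Function('q')(17)), Mul(-1, Add(171915, Mul(-1, 123284)))) = Add(Add(Mul(38, -308), -14), Mul(-1, Add(171915, Mul(-1, 123284)))) = Add(Add(-11704, -14), Mul(-1, Add(171915, -123284))) = Add(-11718, Mul(-1, 48631)) = Add(-11718, -48631) = -60349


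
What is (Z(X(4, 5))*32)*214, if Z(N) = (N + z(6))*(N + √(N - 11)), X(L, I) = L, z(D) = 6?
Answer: 273920 + 68480*I*√7 ≈ 2.7392e+5 + 1.8118e+5*I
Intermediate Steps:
Z(N) = (6 + N)*(N + √(-11 + N)) (Z(N) = (N + 6)*(N + √(N - 11)) = (6 + N)*(N + √(-11 + N)))
(Z(X(4, 5))*32)*214 = ((4² + 6*4 + 6*√(-11 + 4) + 4*√(-11 + 4))*32)*214 = ((16 + 24 + 6*√(-7) + 4*√(-7))*32)*214 = ((16 + 24 + 6*(I*√7) + 4*(I*√7))*32)*214 = ((16 + 24 + 6*I*√7 + 4*I*√7)*32)*214 = ((40 + 10*I*√7)*32)*214 = (1280 + 320*I*√7)*214 = 273920 + 68480*I*√7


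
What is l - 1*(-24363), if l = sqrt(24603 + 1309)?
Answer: 24363 + 2*sqrt(6478) ≈ 24524.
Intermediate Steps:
l = 2*sqrt(6478) (l = sqrt(25912) = 2*sqrt(6478) ≈ 160.97)
l - 1*(-24363) = 2*sqrt(6478) - 1*(-24363) = 2*sqrt(6478) + 24363 = 24363 + 2*sqrt(6478)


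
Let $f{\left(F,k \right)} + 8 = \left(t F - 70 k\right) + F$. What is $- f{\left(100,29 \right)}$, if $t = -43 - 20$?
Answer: $8238$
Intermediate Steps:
$t = -63$
$f{\left(F,k \right)} = -8 - 70 k - 62 F$ ($f{\left(F,k \right)} = -8 - \left(62 F + 70 k\right) = -8 - 70 k - 62 F$)
$- f{\left(100,29 \right)} = - (-8 - 2030 - 6200) = \left(-1\right) \left(-8238\right) = 8238$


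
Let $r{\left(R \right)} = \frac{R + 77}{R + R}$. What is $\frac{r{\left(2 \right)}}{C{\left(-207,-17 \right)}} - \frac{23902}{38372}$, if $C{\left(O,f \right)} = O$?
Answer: $- \frac{5705561}{7943004} \approx -0.71831$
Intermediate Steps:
$r{\left(R \right)} = \frac{77 + R}{2 R}$
$\frac{r{\left(2 \right)}}{C{\left(-207,-17 \right)}} - \frac{23902}{38372} = \frac{\frac{1}{2} \cdot \frac{1}{2} \left(77 + 2\right)}{-207} - \frac{23902}{38372} = \frac{1}{2} \cdot \frac{1}{2} \cdot 79 \left(- \frac{1}{207}\right) - \frac{11951}{19186} = \frac{79}{4} \left(- \frac{1}{207}\right) - \frac{11951}{19186} = - \frac{79}{828} - \frac{11951}{19186} = - \frac{5705561}{7943004}$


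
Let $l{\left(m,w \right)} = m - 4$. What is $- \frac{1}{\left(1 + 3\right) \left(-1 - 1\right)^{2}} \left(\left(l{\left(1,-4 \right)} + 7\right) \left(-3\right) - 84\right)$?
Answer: $6$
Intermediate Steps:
$l{\left(m,w \right)} = -4 + m$ ($l{\left(m,w \right)} = m - 4 = -4 + m$)
$- \frac{1}{\left(1 + 3\right) \left(-1 - 1\right)^{2}} \left(\left(l{\left(1,-4 \right)} + 7\right) \left(-3\right) - 84\right) = - \frac{1}{\left(1 + 3\right) \left(-1 - 1\right)^{2}} \left(\left(\left(-4 + 1\right) + 7\right) \left(-3\right) - 84\right) = - \frac{1}{4 \left(-2\right)^{2}} \left(\left(-3 + 7\right) \left(-3\right) - 84\right) = - \frac{1}{4 \cdot 4} \left(4 \left(-3\right) - 84\right) = - \frac{1}{16} \left(-12 - 84\right) = \left(-1\right) \frac{1}{16} \left(-96\right) = \left(- \frac{1}{16}\right) \left(-96\right) = 6$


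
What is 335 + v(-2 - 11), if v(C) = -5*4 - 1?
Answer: 314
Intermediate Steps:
v(C) = -21 (v(C) = -20 - 1 = -21)
335 + v(-2 - 11) = 335 - 21 = 314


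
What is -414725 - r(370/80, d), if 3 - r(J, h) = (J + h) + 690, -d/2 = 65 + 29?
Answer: -3313771/8 ≈ -4.1422e+5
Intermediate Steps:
d = -188 (d = -2*(65 + 29) = -2*94 = -188)
r(J, h) = -687 - J - h (r(J, h) = 3 - ((J + h) + 690) = 3 - (690 + J + h) = 3 + (-690 - J - h) = -687 - J - h)
-414725 - r(370/80, d) = -414725 - (-687 - 370/80 - 1*(-188)) = -414725 - (-687 - 370/80 + 188) = -414725 - (-687 - 1*37/8 + 188) = -414725 - (-687 - 37/8 + 188) = -414725 - 1*(-4029/8) = -414725 + 4029/8 = -3313771/8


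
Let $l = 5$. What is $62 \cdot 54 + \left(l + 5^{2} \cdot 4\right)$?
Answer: $3453$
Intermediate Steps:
$62 \cdot 54 + \left(l + 5^{2} \cdot 4\right) = 62 \cdot 54 + \left(5 + 5^{2} \cdot 4\right) = 3348 + \left(5 + 25 \cdot 4\right) = 3348 + \left(5 + 100\right) = 3348 + 105 = 3453$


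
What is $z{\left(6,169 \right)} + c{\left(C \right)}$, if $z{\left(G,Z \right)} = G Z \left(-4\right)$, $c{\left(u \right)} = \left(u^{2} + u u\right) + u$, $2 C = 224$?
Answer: $21144$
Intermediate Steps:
$C = 112$ ($C = \frac{1}{2} \cdot 224 = 112$)
$c{\left(u \right)} = u + 2 u^{2}$ ($c{\left(u \right)} = \left(u^{2} + u^{2}\right) + u = 2 u^{2} + u = u + 2 u^{2}$)
$z{\left(G,Z \right)} = - 4 G Z$
$z{\left(6,169 \right)} + c{\left(C \right)} = \left(-4\right) 6 \cdot 169 + 112 \left(1 + 2 \cdot 112\right) = -4056 + 112 \left(1 + 224\right) = -4056 + 112 \cdot 225 = -4056 + 25200 = 21144$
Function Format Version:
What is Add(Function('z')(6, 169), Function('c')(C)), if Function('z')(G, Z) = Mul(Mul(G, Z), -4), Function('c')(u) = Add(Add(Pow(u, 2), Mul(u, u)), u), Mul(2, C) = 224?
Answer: 21144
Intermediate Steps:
C = 112 (C = Mul(Rational(1, 2), 224) = 112)
Function('c')(u) = Add(u, Mul(2, Pow(u, 2))) (Function('c')(u) = Add(Add(Pow(u, 2), Pow(u, 2)), u) = Add(Mul(2, Pow(u, 2)), u) = Add(u, Mul(2, Pow(u, 2))))
Function('z')(G, Z) = Mul(-4, G, Z)
Add(Function('z')(6, 169), Function('c')(C)) = Add(Mul(-4, 6, 169), Mul(112, Add(1, Mul(2, 112)))) = Add(-4056, Mul(112, Add(1, 224))) = Add(-4056, Mul(112, 225)) = Add(-4056, 25200) = 21144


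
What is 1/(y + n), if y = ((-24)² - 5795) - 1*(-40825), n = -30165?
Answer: 1/5441 ≈ 0.00018379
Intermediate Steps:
y = 35606 (y = (576 - 5795) + 40825 = -5219 + 40825 = 35606)
1/(y + n) = 1/(35606 - 30165) = 1/5441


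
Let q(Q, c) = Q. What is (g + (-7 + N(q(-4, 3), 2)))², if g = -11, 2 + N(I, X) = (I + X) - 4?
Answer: 676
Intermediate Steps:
N(I, X) = -6 + I + X (N(I, X) = -2 + ((I + X) - 4) = -2 + (-4 + I + X) = -6 + I + X)
(g + (-7 + N(q(-4, 3), 2)))² = (-11 + (-7 + (-6 - 4 + 2)))² = (-11 + (-7 - 8))² = (-11 - 15)² = (-26)² = 676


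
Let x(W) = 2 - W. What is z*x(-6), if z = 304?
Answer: 2432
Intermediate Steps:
z*x(-6) = 304*(2 - 1*(-6)) = 304*(2 + 6) = 304*8 = 2432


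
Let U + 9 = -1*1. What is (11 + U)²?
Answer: 1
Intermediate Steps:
U = -10 (U = -9 - 1*1 = -9 - 1 = -10)
(11 + U)² = (11 - 10)² = 1² = 1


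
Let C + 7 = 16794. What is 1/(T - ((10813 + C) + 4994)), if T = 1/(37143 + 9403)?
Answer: -46546/1517120323 ≈ -3.0681e-5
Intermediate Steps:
C = 16787 (C = -7 + 16794 = 16787)
T = 1/46546 ≈ 2.1484e-5
1/(T - ((10813 + C) + 4994)) = 1/(1/46546 - ((10813 + 16787) + 4994)) = 1/(1/46546 - (27600 + 4994)) = 1/(1/46546 - 1*32594) = 1/(1/46546 - 32594) = 1/(-1517120323/46546) = -46546/1517120323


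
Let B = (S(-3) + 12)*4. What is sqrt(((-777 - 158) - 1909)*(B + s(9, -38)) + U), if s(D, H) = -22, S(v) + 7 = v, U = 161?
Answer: sqrt(39977) ≈ 199.94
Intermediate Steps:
S(v) = -7 + v
B = 8 (B = ((-7 - 3) + 12)*4 = (-10 + 12)*4 = 2*4 = 8)
sqrt(((-777 - 158) - 1909)*(B + s(9, -38)) + U) = sqrt(((-777 - 158) - 1909)*(8 - 22) + 161) = sqrt((-935 - 1909)*(-14) + 161) = sqrt(-2844*(-14) + 161) = sqrt(39816 + 161) = sqrt(39977)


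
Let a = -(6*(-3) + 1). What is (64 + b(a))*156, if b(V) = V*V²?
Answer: 776412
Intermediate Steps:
a = 17 (a = -(-18 + 1) = -1*(-17) = 17)
b(V) = V³
(64 + b(a))*156 = (64 + 17³)*156 = (64 + 4913)*156 = 4977*156 = 776412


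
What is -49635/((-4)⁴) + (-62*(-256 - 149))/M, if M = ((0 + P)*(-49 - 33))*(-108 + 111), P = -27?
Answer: -1995355/10496 ≈ -190.11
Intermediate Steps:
M = 6642 (M = ((0 - 27)*(-49 - 33))*(-108 + 111) = -27*(-82)*3 = 2214*3 = 6642)
-49635/((-4)⁴) + (-62*(-256 - 149))/M = -49635/((-4)⁴) - 62*(-256 - 149)/6642 = -49635/256 - 62*(-405)*(1/6642) = -49635*1/256 + 25110*(1/6642) = -49635/256 + 155/41 = -1995355/10496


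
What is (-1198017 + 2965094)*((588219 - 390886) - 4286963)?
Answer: -7226691111510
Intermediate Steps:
(-1198017 + 2965094)*((588219 - 390886) - 4286963) = 1767077*(197333 - 4286963) = 1767077*(-4089630) = -7226691111510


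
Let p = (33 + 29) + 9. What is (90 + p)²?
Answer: 25921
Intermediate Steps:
p = 71 (p = 62 + 9 = 71)
(90 + p)² = (90 + 71)² = 161² = 25921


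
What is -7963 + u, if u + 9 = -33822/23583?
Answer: -62679166/7861 ≈ -7973.4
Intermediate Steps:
u = -82023/7861 (u = -9 - 33822/23583 = -9 - 33822*1/23583 = -9 - 11274/7861 = -82023/7861 ≈ -10.434)
-7963 + u = -7963 - 82023/7861 = -62679166/7861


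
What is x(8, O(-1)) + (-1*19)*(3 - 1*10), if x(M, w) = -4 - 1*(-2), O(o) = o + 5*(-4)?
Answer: 131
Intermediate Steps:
O(o) = -20 + o (O(o) = o - 20 = -20 + o)
x(M, w) = -2 (x(M, w) = -4 + 2 = -2)
x(8, O(-1)) + (-1*19)*(3 - 1*10) = -2 + (-1*19)*(3 - 1*10) = -2 - 19*(3 - 10) = -2 - 19*(-7) = -2 + 133 = 131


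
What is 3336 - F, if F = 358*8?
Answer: 472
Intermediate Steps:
F = 2864
3336 - F = 3336 - 1*2864 = 3336 - 2864 = 472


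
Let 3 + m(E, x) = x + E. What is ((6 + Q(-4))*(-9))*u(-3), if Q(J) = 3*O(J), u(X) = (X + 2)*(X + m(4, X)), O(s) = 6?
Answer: -1080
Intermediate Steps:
m(E, x) = -3 + E + x (m(E, x) = -3 + (x + E) = -3 + (E + x) = -3 + E + x)
u(X) = (1 + 2*X)*(2 + X) (u(X) = (X + 2)*(X + (-3 + 4 + X)) = (2 + X)*(X + (1 + X)) = (2 + X)*(1 + 2*X) = (1 + 2*X)*(2 + X))
Q(J) = 18 (Q(J) = 3*6 = 18)
((6 + Q(-4))*(-9))*u(-3) = ((6 + 18)*(-9))*(2 + 2*(-3)² + 5*(-3)) = (24*(-9))*(2 + 2*9 - 15) = -216*(2 + 18 - 15) = -216*5 = -1080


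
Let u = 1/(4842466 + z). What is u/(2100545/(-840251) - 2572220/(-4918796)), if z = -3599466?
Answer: -54381884971/133636269767550000 ≈ -4.0694e-7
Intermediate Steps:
u = 1/1243000 (u = 1/(4842466 - 3599466) = 1/1243000 ≈ 8.0451e-7)
u/(2100545/(-840251) - 2572220/(-4918796)) = 1/(1243000*(2100545/(-840251) - 2572220/(-4918796))) = 1/(1243000*(2100545*(-1/840251) - 2572220*(-1/4918796))) = 1/(1243000*(-2100545/840251 + 33845/64721)) = 1/(1243000*(-107511077850/54381884971)) = (1/1243000)*(-54381884971/107511077850) = -54381884971/133636269767550000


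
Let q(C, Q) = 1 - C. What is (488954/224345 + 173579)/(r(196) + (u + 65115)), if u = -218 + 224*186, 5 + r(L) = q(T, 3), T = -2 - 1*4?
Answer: 12980689903/7968958745 ≈ 1.6289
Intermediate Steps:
T = -6 (T = -2 - 4 = -6)
r(L) = 2 (r(L) = -5 + (1 - 1*(-6)) = -5 + (1 + 6) = -5 + 7 = 2)
u = 41446 (u = -218 + 41664 = 41446)
(488954/224345 + 173579)/(r(196) + (u + 65115)) = (488954/224345 + 173579)/(2 + (41446 + 65115)) = (488954*(1/224345) + 173579)/(2 + 106561) = (488954/224345 + 173579)/106563 = (38942069709/224345)*(1/106563) = 12980689903/7968958745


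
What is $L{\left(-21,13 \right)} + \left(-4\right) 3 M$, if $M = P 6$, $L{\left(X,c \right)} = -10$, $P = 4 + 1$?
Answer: $-370$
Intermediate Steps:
$P = 5$
$M = 30$ ($M = 5 \cdot 6 = 30$)
$L{\left(-21,13 \right)} + \left(-4\right) 3 M = -10 + \left(-4\right) 3 \cdot 30 = -10 - 360 = -370$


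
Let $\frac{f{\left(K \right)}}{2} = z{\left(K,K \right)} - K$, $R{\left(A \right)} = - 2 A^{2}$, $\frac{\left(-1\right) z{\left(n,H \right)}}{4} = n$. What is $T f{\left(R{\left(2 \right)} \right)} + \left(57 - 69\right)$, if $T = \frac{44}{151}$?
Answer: $\frac{1708}{151} \approx 11.311$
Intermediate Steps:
$z{\left(n,H \right)} = - 4 n$
$T = \frac{44}{151}$ ($T = 44 \cdot \frac{1}{151} = \frac{44}{151} \approx 0.29139$)
$f{\left(K \right)} = - 10 K$ ($f{\left(K \right)} = 2 \left(- 4 K - K\right) = 2 \left(- 5 K\right) = - 10 K$)
$T f{\left(R{\left(2 \right)} \right)} + \left(57 - 69\right) = \frac{44 \left(- 10 \left(- 2 \cdot 2^{2}\right)\right)}{151} + \left(57 - 69\right) = \frac{44 \left(- 10 \left(\left(-2\right) 4\right)\right)}{151} + \left(57 - 69\right) = \frac{44 \left(\left(-10\right) \left(-8\right)\right)}{151} - 12 = \frac{44}{151} \cdot 80 - 12 = \frac{3520}{151} - 12 = \frac{1708}{151}$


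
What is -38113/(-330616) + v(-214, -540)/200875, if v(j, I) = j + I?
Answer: 7406664411/66412489000 ≈ 0.11153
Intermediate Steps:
v(j, I) = I + j
-38113/(-330616) + v(-214, -540)/200875 = -38113/(-330616) + (-540 - 214)/200875 = -38113*(-1/330616) - 754*1/200875 = 38113/330616 - 754/200875 = 7406664411/66412489000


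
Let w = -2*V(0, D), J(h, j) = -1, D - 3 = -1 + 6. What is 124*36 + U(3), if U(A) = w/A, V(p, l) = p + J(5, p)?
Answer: 13394/3 ≈ 4464.7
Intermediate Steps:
D = 8 (D = 3 + (-1 + 6) = 3 + 5 = 8)
V(p, l) = -1 + p (V(p, l) = p - 1 = -1 + p)
w = 2 (w = -2*(-1 + 0) = -2*(-1) = 2)
U(A) = 2/A
124*36 + U(3) = 124*36 + 2/3 = 4464 + 2*(⅓) = 4464 + ⅔ = 13394/3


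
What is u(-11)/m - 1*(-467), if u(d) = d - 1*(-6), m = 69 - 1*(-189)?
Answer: 120481/258 ≈ 466.98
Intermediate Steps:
m = 258 (m = 69 + 189 = 258)
u(d) = 6 + d (u(d) = d + 6 = 6 + d)
u(-11)/m - 1*(-467) = (6 - 11)/258 - 1*(-467) = -5*1/258 + 467 = -5/258 + 467 = 120481/258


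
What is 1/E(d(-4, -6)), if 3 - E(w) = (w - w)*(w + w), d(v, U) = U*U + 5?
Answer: ⅓ ≈ 0.33333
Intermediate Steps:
d(v, U) = 5 + U² (d(v, U) = U² + 5 = 5 + U²)
E(w) = 3 (E(w) = 3 - (w - w)*(w + w) = 3 - 0*2*w = 3 - 1*0 = 3 + 0 = 3)
1/E(d(-4, -6)) = 1/3 = ⅓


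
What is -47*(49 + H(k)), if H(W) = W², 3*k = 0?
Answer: -2303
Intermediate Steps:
k = 0 (k = (⅓)*0 = 0)
-47*(49 + H(k)) = -47*(49 + 0²) = -47*(49 + 0) = -47*49 = -2303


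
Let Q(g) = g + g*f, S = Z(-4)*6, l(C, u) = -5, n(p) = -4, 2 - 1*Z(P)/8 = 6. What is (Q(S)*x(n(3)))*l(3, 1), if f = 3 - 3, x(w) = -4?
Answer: -3840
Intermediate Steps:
Z(P) = -32 (Z(P) = 16 - 8*6 = 16 - 48 = -32)
f = 0
S = -192 (S = -32*6 = -192)
Q(g) = g (Q(g) = g + g*0 = g + 0 = g)
(Q(S)*x(n(3)))*l(3, 1) = -192*(-4)*(-5) = 768*(-5) = -3840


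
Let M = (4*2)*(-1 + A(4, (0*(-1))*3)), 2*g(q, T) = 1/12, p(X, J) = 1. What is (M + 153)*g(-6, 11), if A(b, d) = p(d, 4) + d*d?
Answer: 51/8 ≈ 6.3750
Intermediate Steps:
g(q, T) = 1/24 (g(q, T) = (½)/12 = (½)*(1/12) = 1/24)
A(b, d) = 1 + d² (A(b, d) = 1 + d*d = 1 + d²)
M = 0 (M = (4*2)*(-1 + (1 + ((0*(-1))*3)²)) = 8*(-1 + (1 + (0*3)²)) = 8*(-1 + (1 + 0²)) = 8*(-1 + (1 + 0)) = 8*(-1 + 1) = 8*0 = 0)
(M + 153)*g(-6, 11) = (0 + 153)*(1/24) = 153*(1/24) = 51/8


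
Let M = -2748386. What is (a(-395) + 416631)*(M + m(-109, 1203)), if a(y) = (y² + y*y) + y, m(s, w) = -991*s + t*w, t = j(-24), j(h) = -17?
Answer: -1937836497948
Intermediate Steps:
t = -17
m(s, w) = -991*s - 17*w
a(y) = y + 2*y² (a(y) = (y² + y²) + y = 2*y² + y = y + 2*y²)
(a(-395) + 416631)*(M + m(-109, 1203)) = (-395*(1 + 2*(-395)) + 416631)*(-2748386 + (-991*(-109) - 17*1203)) = (-395*(1 - 790) + 416631)*(-2748386 + (108019 - 20451)) = (-395*(-789) + 416631)*(-2748386 + 87568) = (311655 + 416631)*(-2660818) = 728286*(-2660818) = -1937836497948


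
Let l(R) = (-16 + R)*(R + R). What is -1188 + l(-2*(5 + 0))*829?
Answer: 429892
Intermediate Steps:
l(R) = 2*R*(-16 + R) (l(R) = (-16 + R)*(2*R) = 2*R*(-16 + R))
-1188 + l(-2*(5 + 0))*829 = -1188 + (2*(-2*(5 + 0))*(-16 - 2*(5 + 0)))*829 = -1188 + (2*(-2*5)*(-16 - 2*5))*829 = -1188 + (2*(-10)*(-16 - 10))*829 = -1188 + (2*(-10)*(-26))*829 = -1188 + 520*829 = -1188 + 431080 = 429892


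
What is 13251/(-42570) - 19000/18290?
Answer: -35039693/25953510 ≈ -1.3501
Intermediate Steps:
13251/(-42570) - 19000/18290 = 13251*(-1/42570) - 19000*1/18290 = -4417/14190 - 1900/1829 = -35039693/25953510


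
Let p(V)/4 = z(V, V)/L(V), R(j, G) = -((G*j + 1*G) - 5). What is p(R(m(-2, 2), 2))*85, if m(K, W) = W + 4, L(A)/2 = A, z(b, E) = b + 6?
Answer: 170/3 ≈ 56.667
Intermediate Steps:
z(b, E) = 6 + b
L(A) = 2*A
m(K, W) = 4 + W
R(j, G) = 5 - G - G*j (R(j, G) = -((G*j + G) - 5) = -((G + G*j) - 5) = -(-5 + G + G*j) = 5 - G - G*j)
p(V) = 2*(6 + V)/V (p(V) = 4*((6 + V)/((2*V))) = 4*((6 + V)*(1/(2*V))) = 4*((6 + V)/(2*V)) = 2*(6 + V)/V)
p(R(m(-2, 2), 2))*85 = (2 + 12/(5 - 1*2 - 1*2*(4 + 2)))*85 = (2 + 12/(5 - 2 - 1*2*6))*85 = (2 + 12/(5 - 2 - 12))*85 = (2 + 12/(-9))*85 = (2 + 12*(-⅑))*85 = (2 - 4/3)*85 = (⅔)*85 = 170/3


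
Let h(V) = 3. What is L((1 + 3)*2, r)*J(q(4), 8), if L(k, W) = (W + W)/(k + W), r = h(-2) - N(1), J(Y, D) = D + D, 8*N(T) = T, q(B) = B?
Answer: 736/87 ≈ 8.4598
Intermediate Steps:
N(T) = T/8
J(Y, D) = 2*D
r = 23/8 (r = 3 - 1/8 = 23/8 ≈ 2.8750)
L(k, W) = 2*W/(W + k) (L(k, W) = (2*W)/(W + k) = 2*W/(W + k))
L((1 + 3)*2, r)*J(q(4), 8) = (2*(23/8)/(23/8 + (1 + 3)*2))*(2*8) = (2*(23/8)/(23/8 + 4*2))*16 = (2*(23/8)/(23/8 + 8))*16 = (2*(23/8)/(87/8))*16 = (2*(23/8)*(8/87))*16 = (46/87)*16 = 736/87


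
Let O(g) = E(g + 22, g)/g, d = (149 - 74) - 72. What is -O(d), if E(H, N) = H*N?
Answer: -25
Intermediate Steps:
d = 3 (d = 75 - 72 = 3)
O(g) = 22 + g (O(g) = ((g + 22)*g)/g = ((22 + g)*g)/g = (g*(22 + g))/g = 22 + g)
-O(d) = -(22 + 3) = -1*25 = -25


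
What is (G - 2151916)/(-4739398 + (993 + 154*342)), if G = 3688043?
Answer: -1536127/4685737 ≈ -0.32783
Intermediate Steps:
(G - 2151916)/(-4739398 + (993 + 154*342)) = (3688043 - 2151916)/(-4739398 + (993 + 154*342)) = 1536127/(-4739398 + (993 + 52668)) = 1536127/(-4739398 + 53661) = 1536127/(-4685737) = 1536127*(-1/4685737) = -1536127/4685737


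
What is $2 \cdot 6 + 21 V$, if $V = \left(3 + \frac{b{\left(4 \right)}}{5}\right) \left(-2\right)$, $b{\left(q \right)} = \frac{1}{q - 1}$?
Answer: $- \frac{584}{5} \approx -116.8$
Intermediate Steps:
$b{\left(q \right)} = \frac{1}{-1 + q}$
$V = - \frac{92}{15}$ ($V = \left(3 + \frac{1}{\left(-1 + 4\right) 5}\right) \left(-2\right) = \left(3 + \frac{1}{3} \cdot \frac{1}{5}\right) \left(-2\right) = \left(3 + \frac{1}{15}\right) \left(-2\right) = \frac{46}{15} \left(-2\right) = - \frac{92}{15} \approx -6.1333$)
$2 \cdot 6 + 21 V = 2 \cdot 6 + 21 \left(- \frac{92}{15}\right) = 12 - \frac{644}{5} = - \frac{584}{5}$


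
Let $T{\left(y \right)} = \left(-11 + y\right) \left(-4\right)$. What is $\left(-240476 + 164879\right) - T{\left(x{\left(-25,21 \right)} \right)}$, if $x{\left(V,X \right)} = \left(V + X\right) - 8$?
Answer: $-75689$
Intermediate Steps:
$x{\left(V,X \right)} = -8 + V + X$
$T{\left(y \right)} = 44 - 4 y$
$\left(-240476 + 164879\right) - T{\left(x{\left(-25,21 \right)} \right)} = \left(-240476 + 164879\right) - \left(44 - 4 \left(-8 - 25 + 21\right)\right) = -75597 - \left(44 - -48\right) = -75597 - \left(44 + 48\right) = -75597 - 92 = -75689$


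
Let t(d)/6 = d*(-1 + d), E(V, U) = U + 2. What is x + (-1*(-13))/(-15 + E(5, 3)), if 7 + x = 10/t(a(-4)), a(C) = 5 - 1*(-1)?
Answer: -371/45 ≈ -8.2444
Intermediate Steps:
E(V, U) = 2 + U
a(C) = 6 (a(C) = 5 + 1 = 6)
t(d) = 6*d*(-1 + d) (t(d) = 6*(d*(-1 + d)) = 6*d*(-1 + d))
x = -125/18 (x = -7 + 10/((6*6*(-1 + 6))) = -7 + 10/((6*6*5)) = -7 + 10/180 = -7 + 10*(1/180) = -7 + 1/18 = -125/18 ≈ -6.9444)
x + (-1*(-13))/(-15 + E(5, 3)) = -125/18 + (-1*(-13))/(-15 + (2 + 3)) = -125/18 + 13/(-15 + 5) = -125/18 + 13/(-10) = -125/18 + 13*(-⅒) = -125/18 - 13/10 = -371/45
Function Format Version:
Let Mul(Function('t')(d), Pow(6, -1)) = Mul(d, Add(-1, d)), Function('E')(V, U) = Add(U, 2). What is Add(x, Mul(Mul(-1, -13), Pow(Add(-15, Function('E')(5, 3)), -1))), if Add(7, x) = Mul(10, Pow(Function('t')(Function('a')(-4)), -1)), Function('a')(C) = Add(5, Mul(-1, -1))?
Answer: Rational(-371, 45) ≈ -8.2444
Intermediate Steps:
Function('E')(V, U) = Add(2, U)
Function('a')(C) = 6 (Function('a')(C) = Add(5, 1) = 6)
Function('t')(d) = Mul(6, d, Add(-1, d)) (Function('t')(d) = Mul(6, Mul(d, Add(-1, d))) = Mul(6, d, Add(-1, d)))
x = Rational(-125, 18) (x = Add(-7, Mul(10, Pow(Mul(6, 6, Add(-1, 6)), -1))) = Add(-7, Mul(10, Pow(Mul(6, 6, 5), -1))) = Add(-7, Mul(10, Pow(180, -1))) = Add(-7, Mul(10, Rational(1, 180))) = Add(-7, Rational(1, 18)) = Rational(-125, 18) ≈ -6.9444)
Add(x, Mul(Mul(-1, -13), Pow(Add(-15, Function('E')(5, 3)), -1))) = Add(Rational(-125, 18), Mul(Mul(-1, -13), Pow(Add(-15, Add(2, 3)), -1))) = Add(Rational(-125, 18), Mul(13, Pow(Add(-15, 5), -1))) = Add(Rational(-125, 18), Mul(13, Pow(-10, -1))) = Add(Rational(-125, 18), Mul(13, Rational(-1, 10))) = Add(Rational(-125, 18), Rational(-13, 10)) = Rational(-371, 45)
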